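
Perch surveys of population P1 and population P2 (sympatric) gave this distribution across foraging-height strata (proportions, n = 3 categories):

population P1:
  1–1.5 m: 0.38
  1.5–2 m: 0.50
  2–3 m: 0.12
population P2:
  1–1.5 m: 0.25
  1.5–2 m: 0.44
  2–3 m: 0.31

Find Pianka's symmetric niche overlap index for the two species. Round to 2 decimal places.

Σ p₁ᵢp₂ᵢ = 0.0950 + 0.2200 + 0.0372 = 0.3522
Σp_1ᵢ² = 0.38² + 0.50² + 0.12² = 0.1444 + 0.2500 + 0.0144 = 0.4088
Σp_2ᵢ² = 0.25² + 0.44² + 0.31² = 0.0625 + 0.1936 + 0.0961 = 0.3522
O = 0.3522 / √(0.4088 × 0.3522) = 0.3522 / 0.37945 = 0.9282

0.93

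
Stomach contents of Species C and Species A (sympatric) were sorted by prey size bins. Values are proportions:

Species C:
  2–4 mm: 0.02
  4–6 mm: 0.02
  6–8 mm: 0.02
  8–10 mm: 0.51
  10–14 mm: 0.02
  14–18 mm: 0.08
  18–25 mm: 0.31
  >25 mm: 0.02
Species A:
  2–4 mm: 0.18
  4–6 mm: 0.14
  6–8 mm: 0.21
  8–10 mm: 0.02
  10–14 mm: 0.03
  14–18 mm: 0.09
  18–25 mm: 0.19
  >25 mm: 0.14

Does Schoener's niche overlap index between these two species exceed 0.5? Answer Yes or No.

Σ|p₁ᵢ − p₂ᵢ| = 0.16 + 0.12 + 0.19 + 0.49 + 0.01 + 0.01 + 0.12 + 0.12 = 1.22
D = 1 − ½ × 1.22 = 1 − 0.610 = 0.3900
D = 0.3900 < 0.5 → No.

No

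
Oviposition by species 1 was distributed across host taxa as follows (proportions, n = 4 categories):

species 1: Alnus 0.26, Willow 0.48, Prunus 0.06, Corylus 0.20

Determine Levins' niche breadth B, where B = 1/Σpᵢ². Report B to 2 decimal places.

2.93

Σpᵢ² = 0.26² + 0.48² + 0.06² + 0.20² = 0.0676 + 0.2304 + 0.0036 + 0.0400 = 0.3416
B = 1 / 0.3416 = 2.9274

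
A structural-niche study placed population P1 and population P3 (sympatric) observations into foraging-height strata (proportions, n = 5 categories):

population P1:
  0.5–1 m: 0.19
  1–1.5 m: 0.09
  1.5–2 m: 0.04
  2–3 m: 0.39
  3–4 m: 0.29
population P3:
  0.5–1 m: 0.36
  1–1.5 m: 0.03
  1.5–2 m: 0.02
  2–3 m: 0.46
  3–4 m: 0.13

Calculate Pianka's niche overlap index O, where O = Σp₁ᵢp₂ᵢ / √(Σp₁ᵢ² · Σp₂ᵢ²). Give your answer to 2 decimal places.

0.91

Σ p₁ᵢp₂ᵢ = 0.0684 + 0.0027 + 0.0008 + 0.1794 + 0.0377 = 0.2890
Σp_1ᵢ² = 0.19² + 0.09² + 0.04² + 0.39² + 0.29² = 0.0361 + 0.0081 + 0.0016 + 0.1521 + 0.0841 = 0.2820
Σp_2ᵢ² = 0.36² + 0.03² + 0.02² + 0.46² + 0.13² = 0.1296 + 0.0009 + 0.0004 + 0.2116 + 0.0169 = 0.3594
O = 0.2890 / √(0.2820 × 0.3594) = 0.2890 / 0.31836 = 0.9078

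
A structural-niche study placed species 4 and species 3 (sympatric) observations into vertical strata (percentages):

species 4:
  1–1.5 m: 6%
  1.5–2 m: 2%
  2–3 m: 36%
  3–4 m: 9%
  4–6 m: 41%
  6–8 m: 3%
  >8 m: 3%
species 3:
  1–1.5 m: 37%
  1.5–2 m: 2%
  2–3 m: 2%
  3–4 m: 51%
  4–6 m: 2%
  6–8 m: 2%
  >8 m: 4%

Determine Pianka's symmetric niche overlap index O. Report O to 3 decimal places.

Convert percentages to proportions (divide by 100).
Σ p₁ᵢp₂ᵢ = 0.0222 + 0.0004 + 0.0072 + 0.0459 + 0.0082 + 0.0006 + 0.0012 = 0.0857
Σp_1ᵢ² = 0.06² + 0.02² + 0.36² + 0.09² + 0.41² + 0.03² + 0.03² = 0.0036 + 0.0004 + 0.1296 + 0.0081 + 0.1681 + 0.0009 + 0.0009 = 0.3116
Σp_2ᵢ² = 0.37² + 0.02² + 0.02² + 0.51² + 0.02² + 0.02² + 0.04² = 0.1369 + 0.0004 + 0.0004 + 0.2601 + 0.0004 + 0.0004 + 0.0016 = 0.4002
O = 0.0857 / √(0.3116 × 0.4002) = 0.0857 / 0.353132 = 0.24269

0.243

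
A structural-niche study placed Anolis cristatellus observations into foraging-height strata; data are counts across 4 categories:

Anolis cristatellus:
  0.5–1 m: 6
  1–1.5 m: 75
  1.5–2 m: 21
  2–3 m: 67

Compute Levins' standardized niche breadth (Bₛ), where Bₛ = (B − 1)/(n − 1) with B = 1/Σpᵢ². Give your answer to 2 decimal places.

0.57

Proportions for Anolis cristatellus (n=169): 6/169=0.0355, 75/169=0.4438, 21/169=0.1243, 67/169=0.3964
Σpᵢ² = 0.0355² + 0.4438² + 0.1243² + 0.3964² = 0.001260 + 0.196958 + 0.015450 + 0.157133 = 0.370801
B = 1 / 0.370801 = 2.6969
Bₛ = (B − 1)/(n − 1) = (2.6969 − 1)/(4 − 1) = 1.6969/3 = 0.5656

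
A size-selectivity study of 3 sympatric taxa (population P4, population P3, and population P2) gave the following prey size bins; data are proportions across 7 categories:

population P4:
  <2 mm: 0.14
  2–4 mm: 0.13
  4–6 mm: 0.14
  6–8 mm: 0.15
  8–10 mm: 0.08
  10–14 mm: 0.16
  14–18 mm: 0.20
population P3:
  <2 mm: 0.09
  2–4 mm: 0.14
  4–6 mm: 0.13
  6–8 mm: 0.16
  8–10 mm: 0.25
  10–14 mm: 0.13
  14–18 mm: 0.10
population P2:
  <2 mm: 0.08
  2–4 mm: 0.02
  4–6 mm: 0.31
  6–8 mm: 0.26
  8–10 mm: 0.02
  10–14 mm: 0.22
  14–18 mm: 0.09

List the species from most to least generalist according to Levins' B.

population P4 > population P3 > population P2

Σp_P4ᵢ² = 0.14² + 0.13² + 0.14² + 0.15² + 0.08² + 0.16² + 0.20² = 0.0196 + 0.0169 + 0.0196 + 0.0225 + 0.0064 + 0.0256 + 0.0400 = 0.1506
B_P4 = 1 / 0.1506 = 6.6401
Σp_P3ᵢ² = 0.09² + 0.14² + 0.13² + 0.16² + 0.25² + 0.13² + 0.10² = 0.0081 + 0.0196 + 0.0169 + 0.0256 + 0.0625 + 0.0169 + 0.0100 = 0.1596
B_P3 = 1 / 0.1596 = 6.2657
Σp_P2ᵢ² = 0.08² + 0.02² + 0.31² + 0.26² + 0.02² + 0.22² + 0.09² = 0.0064 + 0.0004 + 0.0961 + 0.0676 + 0.0004 + 0.0484 + 0.0081 = 0.2274
B_P2 = 1 / 0.2274 = 4.3975
Ranking by B (broadest → narrowest): population P4 (6.64) > population P3 (6.27) > population P2 (4.40)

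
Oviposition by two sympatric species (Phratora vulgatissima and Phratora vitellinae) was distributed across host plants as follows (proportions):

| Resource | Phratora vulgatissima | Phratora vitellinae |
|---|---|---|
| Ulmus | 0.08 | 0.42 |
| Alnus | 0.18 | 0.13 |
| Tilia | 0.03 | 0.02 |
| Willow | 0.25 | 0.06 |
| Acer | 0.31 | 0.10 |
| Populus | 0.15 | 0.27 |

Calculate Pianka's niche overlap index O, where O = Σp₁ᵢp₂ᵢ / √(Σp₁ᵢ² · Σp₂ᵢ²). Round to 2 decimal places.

Σ p₁ᵢp₂ᵢ = 0.0336 + 0.0234 + 0.0006 + 0.0150 + 0.0310 + 0.0405 = 0.1441
Σp_1ᵢ² = 0.08² + 0.18² + 0.03² + 0.25² + 0.31² + 0.15² = 0.0064 + 0.0324 + 0.0009 + 0.0625 + 0.0961 + 0.0225 = 0.2208
Σp_2ᵢ² = 0.42² + 0.13² + 0.02² + 0.06² + 0.10² + 0.27² = 0.1764 + 0.0169 + 0.0004 + 0.0036 + 0.0100 + 0.0729 = 0.2802
O = 0.1441 / √(0.2208 × 0.2802) = 0.1441 / 0.24873 = 0.5793

0.58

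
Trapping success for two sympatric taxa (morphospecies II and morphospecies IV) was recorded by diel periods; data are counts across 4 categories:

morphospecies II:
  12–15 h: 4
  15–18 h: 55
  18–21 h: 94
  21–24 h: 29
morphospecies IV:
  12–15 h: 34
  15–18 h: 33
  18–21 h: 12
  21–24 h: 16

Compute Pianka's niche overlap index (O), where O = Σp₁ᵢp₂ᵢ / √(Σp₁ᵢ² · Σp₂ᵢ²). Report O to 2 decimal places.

0.61

Proportions for morphospecies II (n=182): 4/182=0.0220, 55/182=0.3022, 94/182=0.5165, 29/182=0.1593
Proportions for morphospecies IV (n=95): 34/95=0.3579, 33/95=0.3474, 12/95=0.1263, 16/95=0.1684
Σ p₁ᵢp₂ᵢ = 0.007874 + 0.104984 + 0.065234 + 0.026826 = 0.204918
Σp_1ᵢ² = 0.0220² + 0.3022² + 0.5165² + 0.1593² = 0.000484 + 0.091325 + 0.266772 + 0.025376 = 0.383957
Σp_2ᵢ² = 0.3579² + 0.3474² + 0.1263² + 0.1684² = 0.128092 + 0.120687 + 0.015952 + 0.028359 = 0.293090
O = 0.204918 / √(0.383957 × 0.293090) = 0.204918 / 0.3354608 = 0.6109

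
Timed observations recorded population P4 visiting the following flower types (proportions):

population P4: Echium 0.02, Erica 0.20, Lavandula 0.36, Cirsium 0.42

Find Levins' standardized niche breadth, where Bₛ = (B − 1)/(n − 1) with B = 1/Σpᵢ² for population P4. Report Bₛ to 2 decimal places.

Σpᵢ² = 0.02² + 0.20² + 0.36² + 0.42² = 0.0004 + 0.0400 + 0.1296 + 0.1764 = 0.3464
B = 1 / 0.3464 = 2.8868
Bₛ = (B − 1)/(n − 1) = (2.8868 − 1)/(4 − 1) = 1.8868/3 = 0.6289

0.63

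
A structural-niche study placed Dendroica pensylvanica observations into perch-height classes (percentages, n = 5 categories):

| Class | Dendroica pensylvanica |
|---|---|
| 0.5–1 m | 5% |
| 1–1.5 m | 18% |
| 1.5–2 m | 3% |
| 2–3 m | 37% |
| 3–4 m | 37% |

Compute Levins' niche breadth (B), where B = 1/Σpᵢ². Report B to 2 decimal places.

Convert percentages to proportions (divide by 100).
Σpᵢ² = 0.05² + 0.18² + 0.03² + 0.37² + 0.37² = 0.0025 + 0.0324 + 0.0009 + 0.1369 + 0.1369 = 0.3096
B = 1 / 0.3096 = 3.2300

3.23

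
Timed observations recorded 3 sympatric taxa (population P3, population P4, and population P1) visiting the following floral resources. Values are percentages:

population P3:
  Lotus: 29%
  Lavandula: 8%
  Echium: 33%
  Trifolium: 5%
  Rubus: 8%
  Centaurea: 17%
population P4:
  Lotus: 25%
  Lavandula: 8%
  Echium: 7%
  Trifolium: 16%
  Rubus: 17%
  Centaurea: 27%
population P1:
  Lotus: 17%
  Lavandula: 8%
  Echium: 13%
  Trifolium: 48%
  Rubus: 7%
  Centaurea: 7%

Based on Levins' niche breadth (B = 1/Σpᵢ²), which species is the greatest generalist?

population P4

Convert percentages to proportions (divide by 100).
Σp_P3ᵢ² = 0.29² + 0.08² + 0.33² + 0.05² + 0.08² + 0.17² = 0.0841 + 0.0064 + 0.1089 + 0.0025 + 0.0064 + 0.0289 = 0.2372
B_P3 = 1 / 0.2372 = 4.2159
Σp_P4ᵢ² = 0.25² + 0.08² + 0.07² + 0.16² + 0.17² + 0.27² = 0.0625 + 0.0064 + 0.0049 + 0.0256 + 0.0289 + 0.0729 = 0.2012
B_P4 = 1 / 0.2012 = 4.9702
Σp_P1ᵢ² = 0.17² + 0.08² + 0.13² + 0.48² + 0.07² + 0.07² = 0.0289 + 0.0064 + 0.0169 + 0.2304 + 0.0049 + 0.0049 = 0.2924
B_P1 = 1 / 0.2924 = 3.4200
Highest B → broadest niche (most generalist): population P4 (B = 4.97).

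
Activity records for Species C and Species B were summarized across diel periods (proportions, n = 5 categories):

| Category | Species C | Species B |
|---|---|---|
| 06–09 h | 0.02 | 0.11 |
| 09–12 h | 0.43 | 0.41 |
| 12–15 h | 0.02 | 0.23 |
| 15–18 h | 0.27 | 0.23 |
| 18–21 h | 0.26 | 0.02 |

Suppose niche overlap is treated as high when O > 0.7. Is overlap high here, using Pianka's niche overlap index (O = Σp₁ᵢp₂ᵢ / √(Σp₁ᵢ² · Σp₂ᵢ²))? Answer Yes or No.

Σ p₁ᵢp₂ᵢ = 0.0022 + 0.1763 + 0.0046 + 0.0621 + 0.0052 = 0.2504
Σp_1ᵢ² = 0.02² + 0.43² + 0.02² + 0.27² + 0.26² = 0.0004 + 0.1849 + 0.0004 + 0.0729 + 0.0676 = 0.3262
Σp_2ᵢ² = 0.11² + 0.41² + 0.23² + 0.23² + 0.02² = 0.0121 + 0.1681 + 0.0529 + 0.0529 + 0.0004 = 0.2864
O = 0.2504 / √(0.3262 × 0.2864) = 0.2504 / 0.30565 = 0.8192
O = 0.8192 > 0.7 → Yes.

Yes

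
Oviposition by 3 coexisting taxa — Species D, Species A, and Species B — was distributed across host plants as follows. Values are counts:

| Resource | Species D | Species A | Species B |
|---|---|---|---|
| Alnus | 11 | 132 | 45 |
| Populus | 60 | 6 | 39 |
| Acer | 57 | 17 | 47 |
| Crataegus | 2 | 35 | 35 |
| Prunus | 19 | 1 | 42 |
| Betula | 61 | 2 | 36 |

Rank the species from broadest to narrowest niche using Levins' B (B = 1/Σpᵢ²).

Proportions for Species D (n=210): 11/210=0.0524, 60/210=0.2857, 57/210=0.2714, 2/210=0.0095, 19/210=0.0905, 61/210=0.2905
Proportions for Species A (n=193): 132/193=0.6839, 6/193=0.0311, 17/193=0.0881, 35/193=0.1813, 1/193=0.0052, 2/193=0.0104
Proportions for Species B (n=244): 45/244=0.1844, 39/244=0.1598, 47/244=0.1926, 35/244=0.1434, 42/244=0.1721, 36/244=0.1475
Σp_Dᵢ² = 0.0524² + 0.2857² + 0.2714² + 0.0095² + 0.0905² + 0.2905² = 0.002746 + 0.081624 + 0.073658 + 0.000090 + 0.008190 + 0.084390 = 0.250698
B_D = 1 / 0.250698 = 3.9889
Σp_Aᵢ² = 0.6839² + 0.0311² + 0.0881² + 0.1813² + 0.0052² + 0.0104² = 0.467719 + 0.000967 + 0.007762 + 0.032870 + 0.000027 + 0.000108 = 0.509453
B_A = 1 / 0.509453 = 1.9629
Σp_Bᵢ² = 0.1844² + 0.1598² + 0.1926² + 0.1434² + 0.1721² + 0.1475² = 0.034003 + 0.025536 + 0.037095 + 0.020564 + 0.029618 + 0.021756 = 0.168572
B_B = 1 / 0.168572 = 5.9322
Ranking by B (broadest → narrowest): Species B (5.93) > Species D (3.99) > Species A (1.96)

Species B > Species D > Species A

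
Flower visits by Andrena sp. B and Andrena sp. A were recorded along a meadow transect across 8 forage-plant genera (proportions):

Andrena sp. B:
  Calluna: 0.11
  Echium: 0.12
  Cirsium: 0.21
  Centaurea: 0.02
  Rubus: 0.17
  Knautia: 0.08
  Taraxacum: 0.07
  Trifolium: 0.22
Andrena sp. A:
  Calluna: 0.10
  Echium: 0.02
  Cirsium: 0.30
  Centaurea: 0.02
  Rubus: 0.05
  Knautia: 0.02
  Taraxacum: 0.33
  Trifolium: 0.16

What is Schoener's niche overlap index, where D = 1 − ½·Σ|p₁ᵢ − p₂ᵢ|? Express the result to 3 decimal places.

0.650

Σ|p₁ᵢ − p₂ᵢ| = 0.01 + 0.10 + 0.09 + 0.00 + 0.12 + 0.06 + 0.26 + 0.06 = 0.70
D = 1 − ½ × 0.70 = 1 − 0.350 = 0.65000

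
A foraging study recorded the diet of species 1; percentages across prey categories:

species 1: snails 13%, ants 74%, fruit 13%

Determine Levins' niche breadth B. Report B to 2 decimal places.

Convert percentages to proportions (divide by 100).
Σpᵢ² = 0.13² + 0.74² + 0.13² = 0.0169 + 0.5476 + 0.0169 = 0.5814
B = 1 / 0.5814 = 1.7200

1.72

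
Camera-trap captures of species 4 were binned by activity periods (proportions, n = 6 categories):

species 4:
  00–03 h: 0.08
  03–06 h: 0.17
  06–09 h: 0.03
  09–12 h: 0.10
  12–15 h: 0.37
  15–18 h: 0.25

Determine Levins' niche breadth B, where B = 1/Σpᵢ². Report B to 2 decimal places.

Σpᵢ² = 0.08² + 0.17² + 0.03² + 0.10² + 0.37² + 0.25² = 0.0064 + 0.0289 + 0.0009 + 0.0100 + 0.1369 + 0.0625 = 0.2456
B = 1 / 0.2456 = 4.0717

4.07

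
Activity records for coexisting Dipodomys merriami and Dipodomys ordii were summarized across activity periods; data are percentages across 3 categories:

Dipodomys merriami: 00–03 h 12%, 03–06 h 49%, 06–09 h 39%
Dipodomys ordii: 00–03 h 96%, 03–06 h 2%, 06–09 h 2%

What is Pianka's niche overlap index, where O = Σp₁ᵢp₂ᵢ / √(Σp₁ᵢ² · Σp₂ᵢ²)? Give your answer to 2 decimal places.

0.22

Convert percentages to proportions (divide by 100).
Σ p₁ᵢp₂ᵢ = 0.1152 + 0.0098 + 0.0078 = 0.1328
Σp_1ᵢ² = 0.12² + 0.49² + 0.39² = 0.0144 + 0.2401 + 0.1521 = 0.4066
Σp_2ᵢ² = 0.96² + 0.02² + 0.02² = 0.9216 + 0.0004 + 0.0004 = 0.9224
O = 0.1328 / √(0.4066 × 0.9224) = 0.1328 / 0.61241 = 0.2168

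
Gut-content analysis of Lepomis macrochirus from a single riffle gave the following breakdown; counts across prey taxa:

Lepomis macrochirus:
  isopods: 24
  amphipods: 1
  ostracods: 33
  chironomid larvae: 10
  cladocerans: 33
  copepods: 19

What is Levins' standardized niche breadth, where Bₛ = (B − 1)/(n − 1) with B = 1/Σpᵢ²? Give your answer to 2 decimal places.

Proportions for Lepomis macrochirus (n=120): 24/120=0.2000, 1/120=0.0083, 33/120=0.2750, 10/120=0.0833, 33/120=0.2750, 19/120=0.1583
Σpᵢ² = 0.2000² + 0.0083² + 0.2750² + 0.0833² + 0.2750² + 0.1583² = 0.040000 + 0.000069 + 0.075625 + 0.006939 + 0.075625 + 0.025059 = 0.223317
B = 1 / 0.223317 = 4.4779
Bₛ = (B − 1)/(n − 1) = (4.4779 − 1)/(6 − 1) = 3.4779/5 = 0.6956

0.70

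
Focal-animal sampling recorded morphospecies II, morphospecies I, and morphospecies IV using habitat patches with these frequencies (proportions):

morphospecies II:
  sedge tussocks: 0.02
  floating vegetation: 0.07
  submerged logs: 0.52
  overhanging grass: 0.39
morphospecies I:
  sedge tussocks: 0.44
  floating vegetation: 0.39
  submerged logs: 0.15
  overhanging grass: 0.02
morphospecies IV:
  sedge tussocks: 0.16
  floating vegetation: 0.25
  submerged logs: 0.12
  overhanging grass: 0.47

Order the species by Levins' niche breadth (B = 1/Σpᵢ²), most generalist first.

Σp_IIᵢ² = 0.02² + 0.07² + 0.52² + 0.39² = 0.0004 + 0.0049 + 0.2704 + 0.1521 = 0.4278
B_II = 1 / 0.4278 = 2.3375
Σp_Iᵢ² = 0.44² + 0.39² + 0.15² + 0.02² = 0.1936 + 0.1521 + 0.0225 + 0.0004 = 0.3686
B_I = 1 / 0.3686 = 2.7130
Σp_IVᵢ² = 0.16² + 0.25² + 0.12² + 0.47² = 0.0256 + 0.0625 + 0.0144 + 0.2209 = 0.3234
B_IV = 1 / 0.3234 = 3.0921
Ranking by B (broadest → narrowest): morphospecies IV (3.09) > morphospecies I (2.71) > morphospecies II (2.34)

morphospecies IV > morphospecies I > morphospecies II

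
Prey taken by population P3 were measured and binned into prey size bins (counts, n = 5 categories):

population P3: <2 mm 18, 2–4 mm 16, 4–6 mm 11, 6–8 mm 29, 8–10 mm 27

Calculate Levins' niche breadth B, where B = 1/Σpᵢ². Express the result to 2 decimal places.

Proportions for population P3 (n=101): 18/101=0.1782, 16/101=0.1584, 11/101=0.1089, 29/101=0.2871, 27/101=0.2673
Σpᵢ² = 0.1782² + 0.1584² + 0.1089² + 0.2871² + 0.2673² = 0.031755 + 0.025091 + 0.011859 + 0.082426 + 0.071449 = 0.222580
B = 1 / 0.222580 = 4.4928

4.49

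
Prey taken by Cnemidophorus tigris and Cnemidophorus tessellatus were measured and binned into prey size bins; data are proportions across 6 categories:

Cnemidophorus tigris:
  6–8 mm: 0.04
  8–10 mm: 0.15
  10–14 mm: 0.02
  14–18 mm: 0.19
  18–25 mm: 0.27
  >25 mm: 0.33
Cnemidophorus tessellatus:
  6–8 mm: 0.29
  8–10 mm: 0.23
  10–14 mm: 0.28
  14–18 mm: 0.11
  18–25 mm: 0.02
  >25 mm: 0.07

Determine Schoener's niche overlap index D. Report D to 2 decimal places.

Σ|p₁ᵢ − p₂ᵢ| = 0.25 + 0.08 + 0.26 + 0.08 + 0.25 + 0.26 = 1.18
D = 1 − ½ × 1.18 = 1 − 0.590 = 0.4100

0.41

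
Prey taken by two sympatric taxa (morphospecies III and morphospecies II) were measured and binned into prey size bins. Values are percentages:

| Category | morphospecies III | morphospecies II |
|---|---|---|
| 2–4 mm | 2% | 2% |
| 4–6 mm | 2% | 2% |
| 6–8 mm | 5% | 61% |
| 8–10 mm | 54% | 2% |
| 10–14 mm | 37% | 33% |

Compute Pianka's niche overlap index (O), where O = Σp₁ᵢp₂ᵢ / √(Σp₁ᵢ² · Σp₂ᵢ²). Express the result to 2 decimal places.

Convert percentages to proportions (divide by 100).
Σ p₁ᵢp₂ᵢ = 0.0004 + 0.0004 + 0.0305 + 0.0108 + 0.1221 = 0.1642
Σp_1ᵢ² = 0.02² + 0.02² + 0.05² + 0.54² + 0.37² = 0.0004 + 0.0004 + 0.0025 + 0.2916 + 0.1369 = 0.4318
Σp_2ᵢ² = 0.02² + 0.02² + 0.61² + 0.02² + 0.33² = 0.0004 + 0.0004 + 0.3721 + 0.0004 + 0.1089 = 0.4822
O = 0.1642 / √(0.4318 × 0.4822) = 0.1642 / 0.45630 = 0.3599

0.36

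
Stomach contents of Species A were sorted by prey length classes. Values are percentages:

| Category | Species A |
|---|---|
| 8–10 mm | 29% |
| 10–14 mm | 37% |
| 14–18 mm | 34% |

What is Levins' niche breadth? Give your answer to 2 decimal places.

2.97

Convert percentages to proportions (divide by 100).
Σpᵢ² = 0.29² + 0.37² + 0.34² = 0.0841 + 0.1369 + 0.1156 = 0.3366
B = 1 / 0.3366 = 2.9709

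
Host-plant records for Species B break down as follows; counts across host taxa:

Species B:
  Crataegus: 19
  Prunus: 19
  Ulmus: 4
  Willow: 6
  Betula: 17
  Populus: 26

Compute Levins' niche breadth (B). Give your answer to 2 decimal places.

4.76

Proportions for Species B (n=91): 19/91=0.2088, 19/91=0.2088, 4/91=0.0440, 6/91=0.0659, 17/91=0.1868, 26/91=0.2857
Σpᵢ² = 0.2088² + 0.2088² + 0.0440² + 0.0659² + 0.1868² + 0.2857² = 0.043597 + 0.043597 + 0.001936 + 0.004343 + 0.034894 + 0.081624 = 0.209991
B = 1 / 0.209991 = 4.7621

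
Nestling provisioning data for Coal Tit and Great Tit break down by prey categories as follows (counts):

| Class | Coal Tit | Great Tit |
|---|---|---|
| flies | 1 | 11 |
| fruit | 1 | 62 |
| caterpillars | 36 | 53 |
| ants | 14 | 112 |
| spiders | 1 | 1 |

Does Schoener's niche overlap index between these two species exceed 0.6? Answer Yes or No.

No

Proportions for Coal Tit (n=53): 1/53=0.0189, 1/53=0.0189, 36/53=0.6792, 14/53=0.2642, 1/53=0.0189
Proportions for Great Tit (n=239): 11/239=0.0460, 62/239=0.2594, 53/239=0.2218, 112/239=0.4686, 1/239=0.0042
Σ|p₁ᵢ − p₂ᵢ| = 0.0271 + 0.2405 + 0.4574 + 0.2044 + 0.0147 = 0.9441
D = 1 − ½ × 0.9441 = 1 − 0.47205 = 0.52795
D = 0.52795 < 0.6 → No.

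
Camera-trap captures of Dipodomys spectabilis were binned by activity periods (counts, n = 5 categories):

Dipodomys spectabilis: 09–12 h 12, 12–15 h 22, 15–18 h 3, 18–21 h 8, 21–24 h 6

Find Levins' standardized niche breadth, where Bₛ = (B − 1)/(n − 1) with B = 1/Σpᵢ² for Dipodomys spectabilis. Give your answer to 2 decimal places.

Proportions for Dipodomys spectabilis (n=51): 12/51=0.2353, 22/51=0.4314, 3/51=0.0588, 8/51=0.1569, 6/51=0.1176
Σpᵢ² = 0.2353² + 0.4314² + 0.0588² + 0.1569² + 0.1176² = 0.055366 + 0.186106 + 0.003457 + 0.024618 + 0.013830 = 0.283377
B = 1 / 0.283377 = 3.5289
Bₛ = (B − 1)/(n − 1) = (3.5289 − 1)/(5 − 1) = 2.5289/4 = 0.6322

0.63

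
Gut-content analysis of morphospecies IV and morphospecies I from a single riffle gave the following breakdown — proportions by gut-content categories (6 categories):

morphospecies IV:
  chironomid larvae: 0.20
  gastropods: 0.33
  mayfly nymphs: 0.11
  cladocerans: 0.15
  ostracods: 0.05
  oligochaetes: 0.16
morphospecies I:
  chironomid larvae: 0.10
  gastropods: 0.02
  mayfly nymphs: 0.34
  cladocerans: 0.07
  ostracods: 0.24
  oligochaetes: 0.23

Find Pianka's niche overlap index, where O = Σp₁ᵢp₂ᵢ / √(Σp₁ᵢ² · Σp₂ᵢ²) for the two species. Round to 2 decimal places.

0.55

Σ p₁ᵢp₂ᵢ = 0.0200 + 0.0066 + 0.0374 + 0.0105 + 0.0120 + 0.0368 = 0.1233
Σp_1ᵢ² = 0.20² + 0.33² + 0.11² + 0.15² + 0.05² + 0.16² = 0.0400 + 0.1089 + 0.0121 + 0.0225 + 0.0025 + 0.0256 = 0.2116
Σp_2ᵢ² = 0.10² + 0.02² + 0.34² + 0.07² + 0.24² + 0.23² = 0.0100 + 0.0004 + 0.1156 + 0.0049 + 0.0576 + 0.0529 = 0.2414
O = 0.1233 / √(0.2116 × 0.2414) = 0.1233 / 0.22601 = 0.5456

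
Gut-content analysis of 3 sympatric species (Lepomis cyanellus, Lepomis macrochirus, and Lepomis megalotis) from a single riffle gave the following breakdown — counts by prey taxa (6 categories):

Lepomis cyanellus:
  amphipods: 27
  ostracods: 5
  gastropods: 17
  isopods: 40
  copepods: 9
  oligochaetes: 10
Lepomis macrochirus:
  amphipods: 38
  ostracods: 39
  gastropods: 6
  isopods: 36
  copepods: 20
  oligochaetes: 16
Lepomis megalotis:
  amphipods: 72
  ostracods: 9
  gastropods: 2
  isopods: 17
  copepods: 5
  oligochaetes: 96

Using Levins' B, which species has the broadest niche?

Lepomis macrochirus

Proportions for Lepomis cyanellus (n=108): 27/108=0.2500, 5/108=0.0463, 17/108=0.1574, 40/108=0.3704, 9/108=0.0833, 10/108=0.0926
Proportions for Lepomis macrochirus (n=155): 38/155=0.2452, 39/155=0.2516, 6/155=0.0387, 36/155=0.2323, 20/155=0.1290, 16/155=0.1032
Proportions for Lepomis megalotis (n=201): 72/201=0.3582, 9/201=0.0448, 2/201=0.0100, 17/201=0.0846, 5/201=0.0249, 96/201=0.4776
Σp_cyanᵢ² = 0.2500² + 0.0463² + 0.1574² + 0.3704² + 0.0833² + 0.0926² = 0.062500 + 0.002144 + 0.024775 + 0.137196 + 0.006939 + 0.008575 = 0.242129
B_cyan = 1 / 0.242129 = 4.1300
Σp_macrᵢ² = 0.2452² + 0.2516² + 0.0387² + 0.2323² + 0.1290² + 0.1032² = 0.060123 + 0.063303 + 0.001498 + 0.053963 + 0.016641 + 0.010650 = 0.206178
B_macr = 1 / 0.206178 = 4.8502
Σp_megaᵢ² = 0.3582² + 0.0448² + 0.0100² + 0.0846² + 0.0249² + 0.4776² = 0.128307 + 0.002007 + 0.000100 + 0.007157 + 0.000620 + 0.228102 = 0.366293
B_mega = 1 / 0.366293 = 2.7301
Highest B → broadest niche (most generalist): Lepomis macrochirus (B = 4.85).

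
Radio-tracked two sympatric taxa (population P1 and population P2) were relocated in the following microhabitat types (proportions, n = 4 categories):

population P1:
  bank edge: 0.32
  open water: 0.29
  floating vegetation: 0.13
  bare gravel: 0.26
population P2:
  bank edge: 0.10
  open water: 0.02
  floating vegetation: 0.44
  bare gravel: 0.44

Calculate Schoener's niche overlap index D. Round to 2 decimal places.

Σ|p₁ᵢ − p₂ᵢ| = 0.22 + 0.27 + 0.31 + 0.18 = 0.98
D = 1 − ½ × 0.98 = 1 − 0.490 = 0.5100

0.51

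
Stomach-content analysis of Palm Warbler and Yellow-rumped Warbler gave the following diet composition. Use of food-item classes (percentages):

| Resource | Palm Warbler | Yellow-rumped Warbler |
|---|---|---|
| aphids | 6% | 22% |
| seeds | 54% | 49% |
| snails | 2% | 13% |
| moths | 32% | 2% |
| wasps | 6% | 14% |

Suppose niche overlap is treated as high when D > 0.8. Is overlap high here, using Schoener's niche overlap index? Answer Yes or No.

Convert percentages to proportions (divide by 100).
Σ|p₁ᵢ − p₂ᵢ| = 0.16 + 0.05 + 0.11 + 0.30 + 0.08 = 0.70
D = 1 − ½ × 0.70 = 1 − 0.350 = 0.6500
D = 0.6500 < 0.8 → No.

No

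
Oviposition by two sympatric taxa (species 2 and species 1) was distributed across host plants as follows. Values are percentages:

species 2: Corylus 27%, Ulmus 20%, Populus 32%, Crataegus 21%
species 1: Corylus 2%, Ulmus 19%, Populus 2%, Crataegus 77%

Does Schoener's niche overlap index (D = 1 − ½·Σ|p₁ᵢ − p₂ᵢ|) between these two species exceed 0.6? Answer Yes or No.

Convert percentages to proportions (divide by 100).
Σ|p₁ᵢ − p₂ᵢ| = 0.25 + 0.01 + 0.30 + 0.56 = 1.12
D = 1 − ½ × 1.12 = 1 − 0.560 = 0.4400
D = 0.4400 < 0.6 → No.

No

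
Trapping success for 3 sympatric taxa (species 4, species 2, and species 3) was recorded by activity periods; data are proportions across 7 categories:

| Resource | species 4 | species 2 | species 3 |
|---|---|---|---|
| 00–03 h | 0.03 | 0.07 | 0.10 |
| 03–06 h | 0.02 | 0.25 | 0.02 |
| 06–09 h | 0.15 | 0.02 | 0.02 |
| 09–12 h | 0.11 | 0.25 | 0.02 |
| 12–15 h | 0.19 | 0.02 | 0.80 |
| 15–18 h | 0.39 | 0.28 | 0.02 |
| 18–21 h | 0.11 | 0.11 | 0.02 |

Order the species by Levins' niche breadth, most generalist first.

species 2 > species 4 > species 3

Σp_4ᵢ² = 0.03² + 0.02² + 0.15² + 0.11² + 0.19² + 0.39² + 0.11² = 0.0009 + 0.0004 + 0.0225 + 0.0121 + 0.0361 + 0.1521 + 0.0121 = 0.2362
B_4 = 1 / 0.2362 = 4.2337
Σp_2ᵢ² = 0.07² + 0.25² + 0.02² + 0.25² + 0.02² + 0.28² + 0.11² = 0.0049 + 0.0625 + 0.0004 + 0.0625 + 0.0004 + 0.0784 + 0.0121 = 0.2212
B_2 = 1 / 0.2212 = 4.5208
Σp_3ᵢ² = 0.10² + 0.02² + 0.02² + 0.02² + 0.80² + 0.02² + 0.02² = 0.0100 + 0.0004 + 0.0004 + 0.0004 + 0.6400 + 0.0004 + 0.0004 = 0.6520
B_3 = 1 / 0.6520 = 1.5337
Ranking by B (broadest → narrowest): species 2 (4.52) > species 4 (4.23) > species 3 (1.53)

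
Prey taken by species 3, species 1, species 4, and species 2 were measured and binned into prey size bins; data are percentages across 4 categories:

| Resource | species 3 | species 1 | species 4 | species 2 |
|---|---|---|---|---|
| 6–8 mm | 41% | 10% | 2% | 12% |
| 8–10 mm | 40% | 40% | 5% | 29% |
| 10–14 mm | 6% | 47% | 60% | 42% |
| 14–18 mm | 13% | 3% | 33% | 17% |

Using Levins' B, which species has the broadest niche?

species 2

Convert percentages to proportions (divide by 100).
Σp_3ᵢ² = 0.41² + 0.40² + 0.06² + 0.13² = 0.1681 + 0.1600 + 0.0036 + 0.0169 = 0.3486
B_3 = 1 / 0.3486 = 2.8686
Σp_1ᵢ² = 0.10² + 0.40² + 0.47² + 0.03² = 0.0100 + 0.1600 + 0.2209 + 0.0009 = 0.3918
B_1 = 1 / 0.3918 = 2.5523
Σp_4ᵢ² = 0.02² + 0.05² + 0.60² + 0.33² = 0.0004 + 0.0025 + 0.3600 + 0.1089 = 0.4718
B_4 = 1 / 0.4718 = 2.1195
Σp_2ᵢ² = 0.12² + 0.29² + 0.42² + 0.17² = 0.0144 + 0.0841 + 0.1764 + 0.0289 = 0.3038
B_2 = 1 / 0.3038 = 3.2916
Highest B → broadest niche (most generalist): species 2 (B = 3.29).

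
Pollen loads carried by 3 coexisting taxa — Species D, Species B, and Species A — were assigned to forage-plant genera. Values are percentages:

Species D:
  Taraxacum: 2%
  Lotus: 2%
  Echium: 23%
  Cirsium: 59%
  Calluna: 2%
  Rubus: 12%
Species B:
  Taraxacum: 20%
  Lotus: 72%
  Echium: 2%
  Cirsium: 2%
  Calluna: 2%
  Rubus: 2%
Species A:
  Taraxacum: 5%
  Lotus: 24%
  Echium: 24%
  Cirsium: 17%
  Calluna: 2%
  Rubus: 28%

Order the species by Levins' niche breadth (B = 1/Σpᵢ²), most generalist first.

Convert percentages to proportions (divide by 100).
Σp_Dᵢ² = 0.02² + 0.02² + 0.23² + 0.59² + 0.02² + 0.12² = 0.0004 + 0.0004 + 0.0529 + 0.3481 + 0.0004 + 0.0144 = 0.4166
B_D = 1 / 0.4166 = 2.4004
Σp_Bᵢ² = 0.20² + 0.72² + 0.02² + 0.02² + 0.02² + 0.02² = 0.0400 + 0.5184 + 0.0004 + 0.0004 + 0.0004 + 0.0004 = 0.5600
B_B = 1 / 0.5600 = 1.7857
Σp_Aᵢ² = 0.05² + 0.24² + 0.24² + 0.17² + 0.02² + 0.28² = 0.0025 + 0.0576 + 0.0576 + 0.0289 + 0.0004 + 0.0784 = 0.2254
B_A = 1 / 0.2254 = 4.4366
Ranking by B (broadest → narrowest): Species A (4.44) > Species D (2.40) > Species B (1.79)

Species A > Species D > Species B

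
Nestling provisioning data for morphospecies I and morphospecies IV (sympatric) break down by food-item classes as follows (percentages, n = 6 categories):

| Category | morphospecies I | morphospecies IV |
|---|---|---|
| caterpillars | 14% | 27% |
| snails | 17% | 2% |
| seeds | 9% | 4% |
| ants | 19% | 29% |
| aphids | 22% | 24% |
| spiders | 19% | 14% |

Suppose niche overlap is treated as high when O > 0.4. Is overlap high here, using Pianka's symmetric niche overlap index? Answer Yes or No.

Yes

Convert percentages to proportions (divide by 100).
Σ p₁ᵢp₂ᵢ = 0.0378 + 0.0034 + 0.0036 + 0.0551 + 0.0528 + 0.0266 = 0.1793
Σp_1ᵢ² = 0.14² + 0.17² + 0.09² + 0.19² + 0.22² + 0.19² = 0.0196 + 0.0289 + 0.0081 + 0.0361 + 0.0484 + 0.0361 = 0.1772
Σp_2ᵢ² = 0.27² + 0.02² + 0.04² + 0.29² + 0.24² + 0.14² = 0.0729 + 0.0004 + 0.0016 + 0.0841 + 0.0576 + 0.0196 = 0.2362
O = 0.1793 / √(0.1772 × 0.2362) = 0.1793 / 0.20458 = 0.8764
O = 0.8764 > 0.4 → Yes.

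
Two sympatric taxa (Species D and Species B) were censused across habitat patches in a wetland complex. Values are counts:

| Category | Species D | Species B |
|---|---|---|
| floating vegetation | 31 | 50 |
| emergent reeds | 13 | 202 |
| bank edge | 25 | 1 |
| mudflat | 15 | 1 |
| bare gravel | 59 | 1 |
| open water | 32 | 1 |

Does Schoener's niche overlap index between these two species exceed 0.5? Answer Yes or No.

No

Proportions for Species D (n=175): 31/175=0.1771, 13/175=0.0743, 25/175=0.1429, 15/175=0.0857, 59/175=0.3371, 32/175=0.1829
Proportions for Species B (n=256): 50/256=0.1953, 202/256=0.7891, 1/256=0.0039, 1/256=0.0039, 1/256=0.0039, 1/256=0.0039
Σ|p₁ᵢ − p₂ᵢ| = 0.0182 + 0.7148 + 0.1390 + 0.0818 + 0.3332 + 0.1790 = 1.4660
D = 1 − ½ × 1.4660 = 1 − 0.73300 = 0.26700
D = 0.26700 < 0.5 → No.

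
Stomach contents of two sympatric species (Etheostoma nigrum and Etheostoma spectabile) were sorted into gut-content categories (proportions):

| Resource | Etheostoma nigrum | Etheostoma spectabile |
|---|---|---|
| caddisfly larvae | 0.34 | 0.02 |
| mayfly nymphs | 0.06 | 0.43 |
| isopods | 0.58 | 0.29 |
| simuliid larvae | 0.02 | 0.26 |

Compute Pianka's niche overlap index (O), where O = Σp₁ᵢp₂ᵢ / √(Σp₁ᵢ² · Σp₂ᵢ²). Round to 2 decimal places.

Σ p₁ᵢp₂ᵢ = 0.0068 + 0.0258 + 0.1682 + 0.0052 = 0.2060
Σp_1ᵢ² = 0.34² + 0.06² + 0.58² + 0.02² = 0.1156 + 0.0036 + 0.3364 + 0.0004 = 0.4560
Σp_2ᵢ² = 0.02² + 0.43² + 0.29² + 0.26² = 0.0004 + 0.1849 + 0.0841 + 0.0676 = 0.3370
O = 0.2060 / √(0.4560 × 0.3370) = 0.2060 / 0.39201 = 0.5255

0.53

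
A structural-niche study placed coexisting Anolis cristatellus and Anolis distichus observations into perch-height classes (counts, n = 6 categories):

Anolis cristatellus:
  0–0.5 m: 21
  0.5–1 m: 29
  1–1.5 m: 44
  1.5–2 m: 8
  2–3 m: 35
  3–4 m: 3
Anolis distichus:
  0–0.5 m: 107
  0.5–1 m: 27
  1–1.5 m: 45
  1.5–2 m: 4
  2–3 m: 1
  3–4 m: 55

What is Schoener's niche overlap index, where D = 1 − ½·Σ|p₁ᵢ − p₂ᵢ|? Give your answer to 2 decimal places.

Proportions for Anolis cristatellus (n=140): 21/140=0.1500, 29/140=0.2071, 44/140=0.3143, 8/140=0.0571, 35/140=0.2500, 3/140=0.0214
Proportions for Anolis distichus (n=239): 107/239=0.4477, 27/239=0.1130, 45/239=0.1883, 4/239=0.0167, 1/239=0.0042, 55/239=0.2301
Σ|p₁ᵢ − p₂ᵢ| = 0.2977 + 0.0941 + 0.1260 + 0.0404 + 0.2458 + 0.2087 = 1.0127
D = 1 − ½ × 1.0127 = 1 − 0.50635 = 0.49365

0.49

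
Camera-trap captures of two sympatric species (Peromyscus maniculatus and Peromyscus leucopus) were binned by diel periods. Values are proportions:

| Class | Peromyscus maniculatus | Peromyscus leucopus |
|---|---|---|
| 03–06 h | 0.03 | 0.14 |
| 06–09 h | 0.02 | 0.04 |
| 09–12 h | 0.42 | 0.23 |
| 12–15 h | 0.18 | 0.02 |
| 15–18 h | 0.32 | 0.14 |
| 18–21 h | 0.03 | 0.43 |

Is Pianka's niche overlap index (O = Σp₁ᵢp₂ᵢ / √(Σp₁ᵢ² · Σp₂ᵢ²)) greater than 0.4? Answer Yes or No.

Yes

Σ p₁ᵢp₂ᵢ = 0.0042 + 0.0008 + 0.0966 + 0.0036 + 0.0448 + 0.0129 = 0.1629
Σp_1ᵢ² = 0.03² + 0.02² + 0.42² + 0.18² + 0.32² + 0.03² = 0.0009 + 0.0004 + 0.1764 + 0.0324 + 0.1024 + 0.0009 = 0.3134
Σp_2ᵢ² = 0.14² + 0.04² + 0.23² + 0.02² + 0.14² + 0.43² = 0.0196 + 0.0016 + 0.0529 + 0.0004 + 0.0196 + 0.1849 = 0.2790
O = 0.1629 / √(0.3134 × 0.2790) = 0.1629 / 0.29570 = 0.5509
O = 0.5509 > 0.4 → Yes.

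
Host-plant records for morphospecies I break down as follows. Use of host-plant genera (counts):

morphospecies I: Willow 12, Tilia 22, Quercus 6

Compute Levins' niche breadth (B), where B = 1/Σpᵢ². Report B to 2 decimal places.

2.41

Proportions for morphospecies I (n=40): 12/40=0.3000, 22/40=0.5500, 6/40=0.1500
Σpᵢ² = 0.3000² + 0.5500² + 0.1500² = 0.090000 + 0.302500 + 0.022500 = 0.415000
B = 1 / 0.415000 = 2.4096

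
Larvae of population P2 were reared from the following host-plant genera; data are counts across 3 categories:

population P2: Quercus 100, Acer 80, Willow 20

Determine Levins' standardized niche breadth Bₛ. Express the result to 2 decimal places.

Proportions for population P2 (n=200): 100/200=0.5000, 80/200=0.4000, 20/200=0.1000
Σpᵢ² = 0.5000² + 0.4000² + 0.1000² = 0.250000 + 0.160000 + 0.010000 = 0.420000
B = 1 / 0.420000 = 2.3810
Bₛ = (B − 1)/(n − 1) = (2.3810 − 1)/(3 − 1) = 1.3810/2 = 0.6905

0.69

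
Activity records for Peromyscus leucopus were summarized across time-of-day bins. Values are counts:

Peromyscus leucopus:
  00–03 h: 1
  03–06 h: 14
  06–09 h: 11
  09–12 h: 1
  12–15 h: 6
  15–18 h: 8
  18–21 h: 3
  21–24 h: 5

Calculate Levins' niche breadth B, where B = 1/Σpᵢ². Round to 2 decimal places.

Proportions for Peromyscus leucopus (n=49): 1/49=0.0204, 14/49=0.2857, 11/49=0.2245, 1/49=0.0204, 6/49=0.1224, 8/49=0.1633, 3/49=0.0612, 5/49=0.1020
Σpᵢ² = 0.0204² + 0.2857² + 0.2245² + 0.0204² + 0.1224² + 0.1633² + 0.0612² + 0.1020² = 0.000416 + 0.081624 + 0.050400 + 0.000416 + 0.014982 + 0.026667 + 0.003745 + 0.010404 = 0.188654
B = 1 / 0.188654 = 5.3007

5.30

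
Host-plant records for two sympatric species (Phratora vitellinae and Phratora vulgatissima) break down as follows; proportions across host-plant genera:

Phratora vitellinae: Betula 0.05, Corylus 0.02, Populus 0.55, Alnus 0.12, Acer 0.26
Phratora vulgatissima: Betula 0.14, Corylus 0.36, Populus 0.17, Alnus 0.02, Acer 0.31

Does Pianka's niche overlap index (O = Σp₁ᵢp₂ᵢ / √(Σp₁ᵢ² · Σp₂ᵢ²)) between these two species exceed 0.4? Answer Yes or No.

Σ p₁ᵢp₂ᵢ = 0.0070 + 0.0072 + 0.0935 + 0.0024 + 0.0806 = 0.1907
Σp_1ᵢ² = 0.05² + 0.02² + 0.55² + 0.12² + 0.26² = 0.0025 + 0.0004 + 0.3025 + 0.0144 + 0.0676 = 0.3874
Σp_2ᵢ² = 0.14² + 0.36² + 0.17² + 0.02² + 0.31² = 0.0196 + 0.1296 + 0.0289 + 0.0004 + 0.0961 = 0.2746
O = 0.1907 / √(0.3874 × 0.2746) = 0.1907 / 0.32616 = 0.5847
O = 0.5847 > 0.4 → Yes.

Yes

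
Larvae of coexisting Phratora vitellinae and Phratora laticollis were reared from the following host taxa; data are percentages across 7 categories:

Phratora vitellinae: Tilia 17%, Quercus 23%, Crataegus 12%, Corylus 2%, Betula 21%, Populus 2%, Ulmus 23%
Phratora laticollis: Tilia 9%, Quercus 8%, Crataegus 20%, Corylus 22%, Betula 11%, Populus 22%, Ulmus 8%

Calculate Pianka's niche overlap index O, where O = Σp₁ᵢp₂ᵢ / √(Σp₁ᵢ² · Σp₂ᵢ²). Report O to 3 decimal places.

Convert percentages to proportions (divide by 100).
Σ p₁ᵢp₂ᵢ = 0.0153 + 0.0184 + 0.0240 + 0.0044 + 0.0231 + 0.0044 + 0.0184 = 0.1080
Σp_1ᵢ² = 0.17² + 0.23² + 0.12² + 0.02² + 0.21² + 0.02² + 0.23² = 0.0289 + 0.0529 + 0.0144 + 0.0004 + 0.0441 + 0.0004 + 0.0529 = 0.1940
Σp_2ᵢ² = 0.09² + 0.08² + 0.20² + 0.22² + 0.11² + 0.22² + 0.08² = 0.0081 + 0.0064 + 0.0400 + 0.0484 + 0.0121 + 0.0484 + 0.0064 = 0.1698
O = 0.1080 / √(0.1940 × 0.1698) = 0.1080 / 0.181497 = 0.59505

0.595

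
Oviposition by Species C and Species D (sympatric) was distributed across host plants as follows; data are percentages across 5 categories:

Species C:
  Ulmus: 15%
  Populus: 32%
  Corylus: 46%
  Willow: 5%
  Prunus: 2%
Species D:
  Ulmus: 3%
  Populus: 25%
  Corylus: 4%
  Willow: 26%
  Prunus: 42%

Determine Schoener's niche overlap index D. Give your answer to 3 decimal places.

Convert percentages to proportions (divide by 100).
Σ|p₁ᵢ − p₂ᵢ| = 0.12 + 0.07 + 0.42 + 0.21 + 0.40 = 1.22
D = 1 − ½ × 1.22 = 1 − 0.610 = 0.39000

0.390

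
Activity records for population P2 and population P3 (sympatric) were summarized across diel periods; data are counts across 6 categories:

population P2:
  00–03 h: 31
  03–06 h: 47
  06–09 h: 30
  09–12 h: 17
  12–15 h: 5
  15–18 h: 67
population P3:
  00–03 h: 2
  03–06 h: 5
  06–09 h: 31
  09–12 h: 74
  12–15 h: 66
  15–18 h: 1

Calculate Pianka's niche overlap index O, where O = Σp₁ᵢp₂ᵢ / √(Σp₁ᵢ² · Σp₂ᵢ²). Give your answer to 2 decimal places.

Proportions for population P2 (n=197): 31/197=0.1574, 47/197=0.2386, 30/197=0.1523, 17/197=0.0863, 5/197=0.0254, 67/197=0.3401
Proportions for population P3 (n=179): 2/179=0.0112, 5/179=0.0279, 31/179=0.1732, 74/179=0.4134, 66/179=0.3687, 1/179=0.0056
Σ p₁ᵢp₂ᵢ = 0.001763 + 0.006657 + 0.026378 + 0.035676 + 0.009365 + 0.001905 = 0.081744
Σp_1ᵢ² = 0.1574² + 0.2386² + 0.1523² + 0.0863² + 0.0254² + 0.3401² = 0.024775 + 0.056930 + 0.023195 + 0.007448 + 0.000645 + 0.115668 = 0.228661
Σp_2ᵢ² = 0.0112² + 0.0279² + 0.1732² + 0.4134² + 0.3687² + 0.0056² = 0.000125 + 0.000778 + 0.029998 + 0.170900 + 0.135940 + 0.000031 = 0.337772
O = 0.081744 / √(0.228661 × 0.337772) = 0.081744 / 0.2779124 = 0.2941

0.29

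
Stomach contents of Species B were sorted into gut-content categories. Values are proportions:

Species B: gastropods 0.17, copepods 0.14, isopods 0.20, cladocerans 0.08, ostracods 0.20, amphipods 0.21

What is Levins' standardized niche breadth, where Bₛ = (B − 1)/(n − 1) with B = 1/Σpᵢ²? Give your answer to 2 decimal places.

0.92

Σpᵢ² = 0.17² + 0.14² + 0.20² + 0.08² + 0.20² + 0.21² = 0.0289 + 0.0196 + 0.0400 + 0.0064 + 0.0400 + 0.0441 = 0.1790
B = 1 / 0.1790 = 5.5866
Bₛ = (B − 1)/(n − 1) = (5.5866 − 1)/(6 − 1) = 4.5866/5 = 0.9173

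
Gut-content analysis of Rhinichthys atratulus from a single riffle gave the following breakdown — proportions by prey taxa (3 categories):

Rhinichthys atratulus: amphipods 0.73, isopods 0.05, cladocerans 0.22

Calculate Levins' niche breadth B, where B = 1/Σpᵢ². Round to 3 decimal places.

1.713

Σpᵢ² = 0.73² + 0.05² + 0.22² = 0.5329 + 0.0025 + 0.0484 = 0.5838
B = 1 / 0.5838 = 1.71292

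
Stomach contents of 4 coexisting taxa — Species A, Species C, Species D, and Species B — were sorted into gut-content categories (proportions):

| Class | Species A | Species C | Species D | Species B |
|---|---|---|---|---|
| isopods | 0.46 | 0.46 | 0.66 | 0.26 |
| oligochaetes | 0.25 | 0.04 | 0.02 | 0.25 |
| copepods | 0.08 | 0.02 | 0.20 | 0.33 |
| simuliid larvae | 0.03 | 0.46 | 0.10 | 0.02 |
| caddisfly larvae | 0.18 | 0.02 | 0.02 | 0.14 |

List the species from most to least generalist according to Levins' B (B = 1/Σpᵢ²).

Σp_Aᵢ² = 0.46² + 0.25² + 0.08² + 0.03² + 0.18² = 0.2116 + 0.0625 + 0.0064 + 0.0009 + 0.0324 = 0.3138
B_A = 1 / 0.3138 = 3.1867
Σp_Cᵢ² = 0.46² + 0.04² + 0.02² + 0.46² + 0.02² = 0.2116 + 0.0016 + 0.0004 + 0.2116 + 0.0004 = 0.4256
B_C = 1 / 0.4256 = 2.3496
Σp_Dᵢ² = 0.66² + 0.02² + 0.20² + 0.10² + 0.02² = 0.4356 + 0.0004 + 0.0400 + 0.0100 + 0.0004 = 0.4864
B_D = 1 / 0.4864 = 2.0559
Σp_Bᵢ² = 0.26² + 0.25² + 0.33² + 0.02² + 0.14² = 0.0676 + 0.0625 + 0.1089 + 0.0004 + 0.0196 = 0.2590
B_B = 1 / 0.2590 = 3.8610
Ranking by B (broadest → narrowest): Species B (3.86) > Species A (3.19) > Species C (2.35) > Species D (2.06)

Species B > Species A > Species C > Species D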